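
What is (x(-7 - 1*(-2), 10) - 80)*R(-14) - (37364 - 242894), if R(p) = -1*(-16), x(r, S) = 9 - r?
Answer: 204474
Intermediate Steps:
R(p) = 16
(x(-7 - 1*(-2), 10) - 80)*R(-14) - (37364 - 242894) = ((9 - (-7 - 1*(-2))) - 80)*16 - (37364 - 242894) = ((9 - (-7 + 2)) - 80)*16 - 1*(-205530) = ((9 - 1*(-5)) - 80)*16 + 205530 = ((9 + 5) - 80)*16 + 205530 = (14 - 80)*16 + 205530 = -66*16 + 205530 = -1056 + 205530 = 204474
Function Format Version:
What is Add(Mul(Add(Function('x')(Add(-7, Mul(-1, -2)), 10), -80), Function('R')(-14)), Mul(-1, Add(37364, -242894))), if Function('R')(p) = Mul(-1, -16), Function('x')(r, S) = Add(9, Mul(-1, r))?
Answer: 204474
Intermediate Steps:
Function('R')(p) = 16
Add(Mul(Add(Function('x')(Add(-7, Mul(-1, -2)), 10), -80), Function('R')(-14)), Mul(-1, Add(37364, -242894))) = Add(Mul(Add(Add(9, Mul(-1, Add(-7, Mul(-1, -2)))), -80), 16), Mul(-1, Add(37364, -242894))) = Add(Mul(Add(Add(9, Mul(-1, Add(-7, 2))), -80), 16), Mul(-1, -205530)) = Add(Mul(Add(Add(9, Mul(-1, -5)), -80), 16), 205530) = Add(Mul(Add(Add(9, 5), -80), 16), 205530) = Add(Mul(Add(14, -80), 16), 205530) = Add(Mul(-66, 16), 205530) = Add(-1056, 205530) = 204474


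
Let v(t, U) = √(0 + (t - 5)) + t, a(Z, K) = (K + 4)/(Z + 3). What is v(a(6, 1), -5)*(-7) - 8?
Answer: -107/9 - 14*I*√10/3 ≈ -11.889 - 14.757*I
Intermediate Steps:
a(Z, K) = (4 + K)/(3 + Z)
v(t, U) = t + √(-5 + t) (v(t, U) = √(0 + (-5 + t)) + t = √(-5 + t) + t = t + √(-5 + t))
v(a(6, 1), -5)*(-7) - 8 = ((4 + 1)/(3 + 6) + √(-5 + (4 + 1)/(3 + 6)))*(-7) - 8 = (5/9 + √(-5 + 5/9))*(-7) - 8 = (5/9 + √(-40/9))*(-7) - 8 = (5/9 + 2*I*√10/3)*(-7) - 8 = (-35/9 - 14*I*√10/3) - 8 = -107/9 - 14*I*√10/3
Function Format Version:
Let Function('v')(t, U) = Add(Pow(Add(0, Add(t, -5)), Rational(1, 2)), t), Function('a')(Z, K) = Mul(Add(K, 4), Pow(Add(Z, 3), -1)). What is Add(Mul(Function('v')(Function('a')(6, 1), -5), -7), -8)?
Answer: Add(Rational(-107, 9), Mul(Rational(-14, 3), I, Pow(10, Rational(1, 2)))) ≈ Add(-11.889, Mul(-14.757, I))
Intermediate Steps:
Function('a')(Z, K) = Mul(Pow(Add(3, Z), -1), Add(4, K)) (Function('a')(Z, K) = Mul(Add(4, K), Pow(Add(3, Z), -1)) = Mul(Pow(Add(3, Z), -1), Add(4, K)))
Function('v')(t, U) = Add(t, Pow(Add(-5, t), Rational(1, 2))) (Function('v')(t, U) = Add(Pow(Add(0, Add(-5, t)), Rational(1, 2)), t) = Add(Pow(Add(-5, t), Rational(1, 2)), t) = Add(t, Pow(Add(-5, t), Rational(1, 2))))
Add(Mul(Function('v')(Function('a')(6, 1), -5), -7), -8) = Add(Mul(Add(Mul(Pow(Add(3, 6), -1), Add(4, 1)), Pow(Add(-5, Mul(Pow(Add(3, 6), -1), Add(4, 1))), Rational(1, 2))), -7), -8) = Add(Mul(Add(Mul(Pow(9, -1), 5), Pow(Add(-5, Mul(Pow(9, -1), 5)), Rational(1, 2))), -7), -8) = Add(Mul(Add(Mul(Rational(1, 9), 5), Pow(Add(-5, Mul(Rational(1, 9), 5)), Rational(1, 2))), -7), -8) = Add(Mul(Add(Rational(5, 9), Pow(Add(-5, Rational(5, 9)), Rational(1, 2))), -7), -8) = Add(Mul(Add(Rational(5, 9), Pow(Rational(-40, 9), Rational(1, 2))), -7), -8) = Add(Mul(Add(Rational(5, 9), Mul(Rational(2, 3), I, Pow(10, Rational(1, 2)))), -7), -8) = Add(Add(Rational(-35, 9), Mul(Rational(-14, 3), I, Pow(10, Rational(1, 2)))), -8) = Add(Rational(-107, 9), Mul(Rational(-14, 3), I, Pow(10, Rational(1, 2))))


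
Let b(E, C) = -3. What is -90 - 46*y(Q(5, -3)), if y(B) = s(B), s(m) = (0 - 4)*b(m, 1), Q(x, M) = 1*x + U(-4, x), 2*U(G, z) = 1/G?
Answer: -642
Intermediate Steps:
U(G, z) = 1/(2*G)
Q(x, M) = -⅛ + x (Q(x, M) = 1*x + (½)/(-4) = x + (½)*(-¼) = x - ⅛ = -⅛ + x)
s(m) = 12 (s(m) = (0 - 4)*(-3) = -4*(-3) = 12)
y(B) = 12
-90 - 46*y(Q(5, -3)) = -90 - 46*12 = -90 - 552 = -642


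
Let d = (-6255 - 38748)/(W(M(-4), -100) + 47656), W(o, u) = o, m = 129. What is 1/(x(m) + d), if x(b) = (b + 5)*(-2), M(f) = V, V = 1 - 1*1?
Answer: -6808/1830973 ≈ -0.0037182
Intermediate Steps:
V = 0 (V = 1 - 1 = 0)
M(f) = 0
x(b) = -10 - 2*b (x(b) = (5 + b)*(-2) = -10 - 2*b)
d = -6429/6808 (d = (-6255 - 38748)/(0 + 47656) = -45003/47656 = -45003*1/47656 = -6429/6808 ≈ -0.94433)
1/(x(m) + d) = 1/((-10 - 2*129) - 6429/6808) = 1/((-10 - 258) - 6429/6808) = 1/(-268 - 6429/6808) = 1/(-1830973/6808) = -6808/1830973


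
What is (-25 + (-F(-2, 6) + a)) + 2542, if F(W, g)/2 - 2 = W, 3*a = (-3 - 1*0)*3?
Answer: 2514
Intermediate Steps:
a = -3 (a = ((-3 - 1*0)*3)/3 = ((-3 + 0)*3)/3 = (-3*3)/3 = (⅓)*(-9) = -3)
F(W, g) = 4 + 2*W
(-25 + (-F(-2, 6) + a)) + 2542 = (-25 + (-(4 + 2*(-2)) - 3)) + 2542 = (-25 + (-(4 - 4) - 3)) + 2542 = (-25 + (-1*0 - 3)) + 2542 = (-25 + (0 - 3)) + 2542 = (-25 - 3) + 2542 = -28 + 2542 = 2514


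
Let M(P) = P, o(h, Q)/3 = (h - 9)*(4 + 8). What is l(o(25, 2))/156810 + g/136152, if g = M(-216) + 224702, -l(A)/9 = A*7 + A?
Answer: 2462929493/1779166260 ≈ 1.3843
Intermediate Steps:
o(h, Q) = -324 + 36*h (o(h, Q) = 3*((h - 9)*(4 + 8)) = 3*((-9 + h)*12) = 3*(-108 + 12*h) = -324 + 36*h)
l(A) = -72*A (l(A) = -9*(A*7 + A) = -9*(7*A + A) = -72*A)
g = 224486 (g = -216 + 224702 = 224486)
l(o(25, 2))/156810 + g/136152 = -72*(-324 + 36*25)/156810 + 224486/136152 = -72*(-324 + 900)*(1/156810) + 224486*(1/136152) = -72*576*(1/156810) + 112243/68076 = -41472*1/156810 + 112243/68076 = -6912/26135 + 112243/68076 = 2462929493/1779166260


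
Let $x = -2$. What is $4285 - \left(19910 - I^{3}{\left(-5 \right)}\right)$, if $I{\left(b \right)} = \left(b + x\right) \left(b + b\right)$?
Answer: $327375$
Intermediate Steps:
$I{\left(b \right)} = 2 b \left(-2 + b\right)$ ($I{\left(b \right)} = \left(b - 2\right) \left(b + b\right) = \left(-2 + b\right) 2 b = 2 b \left(-2 + b\right)$)
$4285 - \left(19910 - I^{3}{\left(-5 \right)}\right) = 4285 - \left(19910 - \left(2 \left(-5\right) \left(-2 - 5\right)\right)^{3}\right) = 4285 - \left(19910 - \left(2 \left(-5\right) \left(-7\right)\right)^{3}\right) = 4285 - \left(19910 - 70^{3}\right) = 4285 - \left(19910 - 343000\right) = 4285 - -323090 = 4285 + 323090 = 327375$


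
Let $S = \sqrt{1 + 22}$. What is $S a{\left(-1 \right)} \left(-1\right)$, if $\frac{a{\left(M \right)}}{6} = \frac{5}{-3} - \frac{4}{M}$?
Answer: $- 14 \sqrt{23} \approx -67.142$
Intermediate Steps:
$S = \sqrt{23} \approx 4.7958$
$a{\left(M \right)} = -10 - \frac{24}{M}$ ($a{\left(M \right)} = 6 \left(\frac{5}{-3} - \frac{4}{M}\right) = 6 \left(5 \left(- \frac{1}{3}\right) - \frac{4}{M}\right) = 6 \left(- \frac{5}{3} - \frac{4}{M}\right) = -10 - \frac{24}{M}$)
$S a{\left(-1 \right)} \left(-1\right) = \sqrt{23} \left(-10 - \frac{24}{-1}\right) \left(-1\right) = \sqrt{23} \left(-10 - -24\right) \left(-1\right) = \sqrt{23} \left(-10 + 24\right) \left(-1\right) = \sqrt{23} \cdot 14 \left(-1\right) = 14 \sqrt{23} \left(-1\right) = - 14 \sqrt{23}$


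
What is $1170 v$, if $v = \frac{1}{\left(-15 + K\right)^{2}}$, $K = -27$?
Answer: $\frac{65}{98} \approx 0.66327$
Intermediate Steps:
$v = \frac{1}{1764}$ ($v = \frac{1}{\left(-15 - 27\right)^{2}} = \frac{1}{\left(-42\right)^{2}} = \frac{1}{1764} \approx 0.00056689$)
$1170 v = 1170 \cdot \frac{1}{1764} = \frac{65}{98}$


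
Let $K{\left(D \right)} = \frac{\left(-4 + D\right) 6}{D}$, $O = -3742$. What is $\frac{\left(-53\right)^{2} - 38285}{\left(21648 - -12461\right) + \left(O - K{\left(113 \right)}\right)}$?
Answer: $- \frac{4008788}{3430817} \approx -1.1685$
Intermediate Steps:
$K{\left(D \right)} = \frac{-24 + 6 D}{D}$
$\frac{\left(-53\right)^{2} - 38285}{\left(21648 - -12461\right) + \left(O - K{\left(113 \right)}\right)} = \frac{\left(-53\right)^{2} - 38285}{\left(21648 - -12461\right) - \left(3748 - \frac{24}{113}\right)} = \frac{2809 - 38285}{\left(21648 + 12461\right) - \left(3748 - \frac{24}{113}\right)} = - \frac{35476}{34109 - \frac{423500}{113}} = - \frac{35476}{\frac{3430817}{113}} = \left(-35476\right) \frac{113}{3430817} = - \frac{4008788}{3430817}$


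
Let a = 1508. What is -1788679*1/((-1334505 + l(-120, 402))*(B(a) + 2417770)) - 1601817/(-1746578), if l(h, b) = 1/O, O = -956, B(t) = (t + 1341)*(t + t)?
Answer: 11250254339191931576465/12266971891960742308986 ≈ 0.91712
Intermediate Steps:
B(t) = 2*t*(1341 + t) (B(t) = (1341 + t)*(2*t) = 2*t*(1341 + t))
l(h, b) = -1/956 (l(h, b) = 1/(-956) = -1/956)
-1788679*1/((-1334505 + l(-120, 402))*(B(a) + 2417770)) - 1601817/(-1746578) = -1788679*1/((-1334505 - 1/956)*(2*1508*(1341 + 1508) + 2417770)) - 1601817/(-1746578) = -1788679*(-956/(1275786781*(2*1508*2849 + 2417770))) - 1601817*(-1/1746578) = -1788679*(-956/(1275786781*(8592584 + 2417770))) + 1601817/1746578 = -1788679/(11010354*(-1275786781/956)) + 1601817/1746578 = -1788679/(-7023432043665237/478) + 1601817/1746578 = -1788679*(-478/7023432043665237) + 1601817/1746578 = 854988562/7023432043665237 + 1601817/1746578 = 11250254339191931576465/12266971891960742308986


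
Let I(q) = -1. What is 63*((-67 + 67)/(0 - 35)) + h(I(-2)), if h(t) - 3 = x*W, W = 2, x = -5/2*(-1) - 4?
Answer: 0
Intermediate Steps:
x = -3/2 (x = -5*1/2*(-1) - 4 = -5/2*(-1) - 4 = 5/2 - 4 = -3/2 ≈ -1.5000)
h(t) = 0 (h(t) = 3 - 3/2*2 = 3 - 3 = 0)
63*((-67 + 67)/(0 - 35)) + h(I(-2)) = 63*((-67 + 67)/(0 - 35)) + 0 = 63*(0/(-35)) + 0 = 63*(0*(-1/35)) + 0 = 63*0 + 0 = 0 + 0 = 0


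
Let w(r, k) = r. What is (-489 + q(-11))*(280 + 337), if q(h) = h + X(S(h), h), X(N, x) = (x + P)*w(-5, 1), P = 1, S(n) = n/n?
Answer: -277650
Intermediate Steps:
S(n) = 1
X(N, x) = -5 - 5*x (X(N, x) = (x + 1)*(-5) = (1 + x)*(-5) = -5 - 5*x)
q(h) = -5 - 4*h (q(h) = h + (-5 - 5*h) = -5 - 4*h)
(-489 + q(-11))*(280 + 337) = (-489 + (-5 - 4*(-11)))*(280 + 337) = (-489 + (-5 + 44))*617 = (-489 + 39)*617 = -450*617 = -277650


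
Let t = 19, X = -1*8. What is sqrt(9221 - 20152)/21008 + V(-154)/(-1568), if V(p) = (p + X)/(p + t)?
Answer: -3/3920 + I*sqrt(10931)/21008 ≈ -0.00076531 + 0.0049767*I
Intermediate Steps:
X = -8
V(p) = (-8 + p)/(19 + p) (V(p) = (p - 8)/(p + 19) = (-8 + p)/(19 + p))
sqrt(9221 - 20152)/21008 + V(-154)/(-1568) = sqrt(9221 - 20152)/21008 + ((-8 - 154)/(19 - 154))/(-1568) = sqrt(-10931)*(1/21008) + (-162/(-135))*(-1/1568) = (I*sqrt(10931))*(1/21008) - 1/135*(-162)*(-1/1568) = I*sqrt(10931)/21008 + (6/5)*(-1/1568) = I*sqrt(10931)/21008 - 3/3920 = -3/3920 + I*sqrt(10931)/21008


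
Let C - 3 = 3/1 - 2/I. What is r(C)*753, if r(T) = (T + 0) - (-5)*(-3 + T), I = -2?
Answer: 20331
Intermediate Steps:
C = 7 (C = 3 + (3/1 - 2/(-2)) = 3 + (3*1 - 2*(-½)) = 3 + (3 + 1) = 3 + 4 = 7)
r(T) = -15 + 6*T (r(T) = T - (15 - 5*T) = T + (-15 + 5*T) = -15 + 6*T)
r(C)*753 = (-15 + 6*7)*753 = (-15 + 42)*753 = 27*753 = 20331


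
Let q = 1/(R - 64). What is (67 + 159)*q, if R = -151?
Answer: -226/215 ≈ -1.0512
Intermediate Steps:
q = -1/215 (q = 1/(-151 - 64) = 1/(-215) = -1/215 ≈ -0.0046512)
(67 + 159)*q = (67 + 159)*(-1/215) = 226*(-1/215) = -226/215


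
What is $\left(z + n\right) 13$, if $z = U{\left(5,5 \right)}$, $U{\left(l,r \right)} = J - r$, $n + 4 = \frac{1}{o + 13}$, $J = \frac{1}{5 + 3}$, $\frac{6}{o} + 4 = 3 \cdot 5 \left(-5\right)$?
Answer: $- \frac{934167}{8168} \approx -114.37$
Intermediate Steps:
$o = - \frac{6}{79}$ ($o = \frac{6}{-4 + 3 \cdot 5 \left(-5\right)} = \frac{6}{-4 + 15 \left(-5\right)} = \frac{6}{-4 - 75} = \frac{6}{-79} = 6 \left(- \frac{1}{79}\right) = - \frac{6}{79} \approx -0.075949$)
$J = \frac{1}{8} \approx 0.125$
$n = - \frac{4005}{1021}$ ($n = -4 + \frac{1}{- \frac{6}{79} + 13} = -4 + \frac{1}{\frac{1021}{79}} = -4 + \frac{79}{1021} = - \frac{4005}{1021} \approx -3.9226$)
$U{\left(l,r \right)} = \frac{1}{8} - r$
$z = - \frac{39}{8}$ ($z = \frac{1}{8} - 5 = - \frac{39}{8} \approx -4.875$)
$\left(z + n\right) 13 = \left(- \frac{39}{8} - \frac{4005}{1021}\right) 13 = \left(- \frac{71859}{8168}\right) 13 = - \frac{934167}{8168}$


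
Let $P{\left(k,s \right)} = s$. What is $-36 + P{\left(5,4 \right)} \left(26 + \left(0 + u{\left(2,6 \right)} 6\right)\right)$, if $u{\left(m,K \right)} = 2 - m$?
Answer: $68$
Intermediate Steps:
$-36 + P{\left(5,4 \right)} \left(26 + \left(0 + u{\left(2,6 \right)} 6\right)\right) = -36 + 4 \left(26 + \left(0 + \left(2 - 2\right) 6\right)\right) = -36 + 4 \left(26 + \left(0 + 0 \cdot 6\right)\right) = -36 + 4 \left(26 + \left(0 + 0\right)\right) = -36 + 4 \left(26 + 0\right) = -36 + 4 \cdot 26 = -36 + 104 = 68$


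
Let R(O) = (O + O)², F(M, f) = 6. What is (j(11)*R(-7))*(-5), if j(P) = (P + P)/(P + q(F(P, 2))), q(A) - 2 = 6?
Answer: -21560/19 ≈ -1134.7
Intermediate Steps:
q(A) = 8 (q(A) = 2 + 6 = 8)
R(O) = 4*O² (R(O) = (2*O)² = 4*O²)
j(P) = 2*P/(8 + P) (j(P) = (P + P)/(P + 8) = (2*P)/(8 + P) = 2*P/(8 + P))
(j(11)*R(-7))*(-5) = ((2*11/(8 + 11))*(4*(-7)²))*(-5) = ((2*11/19)*(4*49))*(-5) = ((2*11*(1/19))*196)*(-5) = ((22/19)*196)*(-5) = (4312/19)*(-5) = -21560/19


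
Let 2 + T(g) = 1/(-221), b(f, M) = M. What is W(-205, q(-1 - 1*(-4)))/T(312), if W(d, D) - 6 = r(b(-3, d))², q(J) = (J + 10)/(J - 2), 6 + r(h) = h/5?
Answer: -1105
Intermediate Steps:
r(h) = -6 + h/5
T(g) = -443/221 (T(g) = -2 + 1/(-221) = -2 - 1/221 = -443/221)
q(J) = (10 + J)/(-2 + J)
W(d, D) = 6 + (-6 + d/5)²
W(-205, q(-1 - 1*(-4)))/T(312) = (6 + (-30 - 205)²/25)/(-443/221) = (6 + (1/25)*(-235)²)*(-221/443) = (6 + (1/25)*55225)*(-221/443) = (6 + 2209)*(-221/443) = 2215*(-221/443) = -1105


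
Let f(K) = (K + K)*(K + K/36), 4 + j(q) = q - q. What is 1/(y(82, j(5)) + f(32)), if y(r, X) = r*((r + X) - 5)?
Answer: 9/72818 ≈ 0.00012360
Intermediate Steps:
j(q) = -4 (j(q) = -4 + (q - q) = -4 + 0 = -4)
f(K) = 37*K²/18 (f(K) = (2*K)*(K + K*(1/36)) = (2*K)*(K + K/36) = (2*K)*(37*K/36) = 37*K²/18)
y(r, X) = r*(-5 + X + r) (y(r, X) = r*((X + r) - 5) = r*(-5 + X + r))
1/(y(82, j(5)) + f(32)) = 1/(82*(-5 - 4 + 82) + (37/18)*32²) = 1/(82*73 + (37/18)*1024) = 1/(5986 + 18944/9) = 1/(72818/9) = 9/72818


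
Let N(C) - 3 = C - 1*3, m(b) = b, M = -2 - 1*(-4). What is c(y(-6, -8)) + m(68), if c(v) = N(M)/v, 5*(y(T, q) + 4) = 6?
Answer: 471/7 ≈ 67.286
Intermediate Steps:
M = 2 (M = -2 + 4 = 2)
N(C) = C (N(C) = 3 + (C - 1*3) = 3 + (C - 3) = 3 + (-3 + C) = C)
y(T, q) = -14/5 (y(T, q) = -4 + (1/5)*6 = -4 + 6/5 = -14/5)
c(v) = 2/v
c(y(-6, -8)) + m(68) = 2/(-14/5) + 68 = 2*(-5/14) + 68 = -5/7 + 68 = 471/7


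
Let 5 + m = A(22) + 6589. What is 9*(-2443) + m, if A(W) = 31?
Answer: -15372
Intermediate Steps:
m = 6615 (m = -5 + (31 + 6589) = -5 + 6620 = 6615)
9*(-2443) + m = 9*(-2443) + 6615 = -21987 + 6615 = -15372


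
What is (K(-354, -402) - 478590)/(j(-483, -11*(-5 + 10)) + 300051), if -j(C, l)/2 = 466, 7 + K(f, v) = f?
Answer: -478951/299119 ≈ -1.6012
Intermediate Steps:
K(f, v) = -7 + f
j(C, l) = -932 (j(C, l) = -2*466 = -932)
(K(-354, -402) - 478590)/(j(-483, -11*(-5 + 10)) + 300051) = ((-7 - 354) - 478590)/(-932 + 300051) = (-361 - 478590)/299119 = -478951*1/299119 = -478951/299119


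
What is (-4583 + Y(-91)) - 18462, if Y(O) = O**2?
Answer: -14764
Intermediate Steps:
(-4583 + Y(-91)) - 18462 = (-4583 + (-91)**2) - 18462 = (-4583 + 8281) - 18462 = 3698 - 18462 = -14764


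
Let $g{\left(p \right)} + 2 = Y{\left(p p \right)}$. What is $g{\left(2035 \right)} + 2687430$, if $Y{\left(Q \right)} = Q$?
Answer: $6828653$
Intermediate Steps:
$g{\left(p \right)} = -2 + p^{2}$ ($g{\left(p \right)} = -2 + p p = -2 + p^{2}$)
$g{\left(2035 \right)} + 2687430 = \left(-2 + 2035^{2}\right) + 2687430 = \left(-2 + 4141225\right) + 2687430 = 4141223 + 2687430 = 6828653$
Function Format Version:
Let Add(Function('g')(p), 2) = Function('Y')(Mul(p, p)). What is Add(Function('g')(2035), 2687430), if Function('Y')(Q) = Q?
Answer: 6828653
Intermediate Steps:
Function('g')(p) = Add(-2, Pow(p, 2)) (Function('g')(p) = Add(-2, Mul(p, p)) = Add(-2, Pow(p, 2)))
Add(Function('g')(2035), 2687430) = Add(Add(-2, Pow(2035, 2)), 2687430) = Add(Add(-2, 4141225), 2687430) = Add(4141223, 2687430) = 6828653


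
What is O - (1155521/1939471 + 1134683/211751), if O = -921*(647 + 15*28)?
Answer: -403585394702592711/410684923721 ≈ -9.8271e+5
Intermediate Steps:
O = -982707 (O = -921*(647 + 420) = -921*1067 = -982707)
O - (1155521/1939471 + 1134683/211751) = -982707 - (1155521/1939471 + 1134683/211751) = -982707 - 1*2445367499964/410684923721 = -982707 - 2445367499964/410684923721 = -403585394702592711/410684923721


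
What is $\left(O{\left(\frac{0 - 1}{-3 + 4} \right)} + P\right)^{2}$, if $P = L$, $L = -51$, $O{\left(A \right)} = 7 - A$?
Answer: $1849$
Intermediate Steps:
$P = -51$
$\left(O{\left(\frac{0 - 1}{-3 + 4} \right)} + P\right)^{2} = \left(\left(7 - \frac{0 - 1}{-3 + 4}\right) - 51\right)^{2} = \left(\left(7 - - 1^{-1}\right) - 51\right)^{2} = \left(\left(7 - \left(-1\right) 1\right) - 51\right)^{2} = \left(\left(7 - -1\right) - 51\right)^{2} = \left(\left(7 + 1\right) - 51\right)^{2} = \left(8 - 51\right)^{2} = \left(-43\right)^{2} = 1849$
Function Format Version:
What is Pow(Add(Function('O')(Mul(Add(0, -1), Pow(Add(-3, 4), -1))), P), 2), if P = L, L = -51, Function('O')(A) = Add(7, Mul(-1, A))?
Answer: 1849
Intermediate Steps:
P = -51
Pow(Add(Function('O')(Mul(Add(0, -1), Pow(Add(-3, 4), -1))), P), 2) = Pow(Add(Add(7, Mul(-1, Mul(Add(0, -1), Pow(Add(-3, 4), -1)))), -51), 2) = Pow(Add(Add(7, Mul(-1, Mul(-1, Pow(1, -1)))), -51), 2) = Pow(Add(Add(7, Mul(-1, Mul(-1, 1))), -51), 2) = Pow(Add(Add(7, Mul(-1, -1)), -51), 2) = Pow(Add(Add(7, 1), -51), 2) = Pow(Add(8, -51), 2) = Pow(-43, 2) = 1849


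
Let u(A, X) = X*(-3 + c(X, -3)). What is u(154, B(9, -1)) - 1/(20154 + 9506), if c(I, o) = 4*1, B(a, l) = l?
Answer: -29661/29660 ≈ -1.0000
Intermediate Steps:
c(I, o) = 4
u(A, X) = X (u(A, X) = X*(-3 + 4) = X*1 = X)
u(154, B(9, -1)) - 1/(20154 + 9506) = -1 - 1/(20154 + 9506) = -1 - 1/29660 = -29661/29660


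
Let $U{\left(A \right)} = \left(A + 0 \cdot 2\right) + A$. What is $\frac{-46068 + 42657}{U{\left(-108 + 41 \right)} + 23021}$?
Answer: $- \frac{379}{2543} \approx -0.14904$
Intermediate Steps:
$U{\left(A \right)} = 2 A$ ($U{\left(A \right)} = \left(A + 0\right) + A = A + A = 2 A$)
$\frac{-46068 + 42657}{U{\left(-108 + 41 \right)} + 23021} = \frac{-46068 + 42657}{2 \left(-108 + 41\right) + 23021} = - \frac{3411}{2 \left(-67\right) + 23021} = - \frac{3411}{-134 + 23021} = - \frac{3411}{22887} = \left(-3411\right) \frac{1}{22887} = - \frac{379}{2543}$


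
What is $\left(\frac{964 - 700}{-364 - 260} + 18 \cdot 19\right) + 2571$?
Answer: $\frac{75727}{26} \approx 2912.6$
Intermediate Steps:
$\left(\frac{964 - 700}{-364 - 260} + 18 \cdot 19\right) + 2571 = \left(\frac{264}{-624} + 342\right) + 2571 = \left(264 \left(- \frac{1}{624}\right) + 342\right) + 2571 = \left(- \frac{11}{26} + 342\right) + 2571 = \frac{8881}{26} + 2571 = \frac{75727}{26}$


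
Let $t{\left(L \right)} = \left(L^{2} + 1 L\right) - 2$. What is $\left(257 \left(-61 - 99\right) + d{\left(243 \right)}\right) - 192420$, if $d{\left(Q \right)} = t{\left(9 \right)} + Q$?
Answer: $-233209$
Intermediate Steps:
$t{\left(L \right)} = -2 + L + L^{2}$ ($t{\left(L \right)} = \left(L^{2} + L\right) - 2 = \left(L + L^{2}\right) - 2 = -2 + L + L^{2}$)
$d{\left(Q \right)} = 88 + Q$ ($d{\left(Q \right)} = \left(-2 + 9 + 9^{2}\right) + Q = \left(-2 + 9 + 81\right) + Q = 88 + Q$)
$\left(257 \left(-61 - 99\right) + d{\left(243 \right)}\right) - 192420 = \left(257 \left(-61 - 99\right) + \left(88 + 243\right)\right) - 192420 = \left(257 \left(-160\right) + 331\right) - 192420 = \left(-41120 + 331\right) - 192420 = -40789 - 192420 = -233209$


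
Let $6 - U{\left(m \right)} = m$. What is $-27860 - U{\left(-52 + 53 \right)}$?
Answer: $-27865$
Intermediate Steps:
$U{\left(m \right)} = 6 - m$
$-27860 - U{\left(-52 + 53 \right)} = -27860 - \left(6 - \left(-52 + 53\right)\right) = -27860 - \left(6 - 1\right) = -27860 - 5 = -27865$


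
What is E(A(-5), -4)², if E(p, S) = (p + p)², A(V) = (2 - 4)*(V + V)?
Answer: 2560000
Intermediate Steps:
A(V) = -4*V
E(p, S) = 4*p² (E(p, S) = (2*p)² = 4*p²)
E(A(-5), -4)² = (4*(-4*(-5))²)² = (4*20²)² = (4*400)² = 1600² = 2560000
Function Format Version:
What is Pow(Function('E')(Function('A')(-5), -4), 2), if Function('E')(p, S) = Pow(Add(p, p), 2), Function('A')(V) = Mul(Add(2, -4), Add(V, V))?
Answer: 2560000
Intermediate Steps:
Function('A')(V) = Mul(-4, V) (Function('A')(V) = Mul(-2, Mul(2, V)) = Mul(-4, V))
Function('E')(p, S) = Mul(4, Pow(p, 2)) (Function('E')(p, S) = Pow(Mul(2, p), 2) = Mul(4, Pow(p, 2)))
Pow(Function('E')(Function('A')(-5), -4), 2) = Pow(Mul(4, Pow(Mul(-4, -5), 2)), 2) = Pow(Mul(4, Pow(20, 2)), 2) = Pow(Mul(4, 400), 2) = Pow(1600, 2) = 2560000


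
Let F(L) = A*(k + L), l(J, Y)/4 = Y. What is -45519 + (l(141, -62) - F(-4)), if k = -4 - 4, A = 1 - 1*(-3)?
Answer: -45719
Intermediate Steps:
l(J, Y) = 4*Y
A = 4 (A = 1 + 3 = 4)
k = -8
F(L) = -32 + 4*L (F(L) = 4*(-8 + L) = -32 + 4*L)
-45519 + (l(141, -62) - F(-4)) = -45519 + (4*(-62) - (-32 + 4*(-4))) = -45519 + (-248 - (-32 - 16)) = -45519 + (-248 - 1*(-48)) = -45519 + (-248 + 48) = -45519 - 200 = -45719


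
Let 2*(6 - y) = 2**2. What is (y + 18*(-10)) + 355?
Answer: 179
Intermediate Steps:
y = 4 (y = 6 - 1/2*2**2 = 6 - 1/2*4 = 6 - 2 = 4)
(y + 18*(-10)) + 355 = (4 + 18*(-10)) + 355 = (4 - 180) + 355 = -176 + 355 = 179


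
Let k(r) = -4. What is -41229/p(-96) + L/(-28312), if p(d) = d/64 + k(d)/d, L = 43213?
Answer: 28013098297/990920 ≈ 28270.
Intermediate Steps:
p(d) = -4/d + d/64 (p(d) = d/64 - 4/d = -4/d + d/64)
-41229/p(-96) + L/(-28312) = -41229/(-4/(-96) + (1/64)*(-96)) + 43213/(-28312) = -41229/(-4*(-1/96) - 3/2) + 43213*(-1/28312) = -41229/(1/24 - 3/2) - 43213/28312 = -41229/(-35/24) - 43213/28312 = -41229*(-24/35) - 43213/28312 = 989496/35 - 43213/28312 = 28013098297/990920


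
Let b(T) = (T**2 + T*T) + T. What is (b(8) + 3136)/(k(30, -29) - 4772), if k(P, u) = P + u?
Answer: -3272/4771 ≈ -0.68581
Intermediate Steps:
b(T) = T + 2*T**2 (b(T) = (T**2 + T**2) + T = 2*T**2 + T = T + 2*T**2)
(b(8) + 3136)/(k(30, -29) - 4772) = (8*(1 + 2*8) + 3136)/((30 - 29) - 4772) = (8*(1 + 16) + 3136)/(1 - 4772) = (8*17 + 3136)/(-4771) = (136 + 3136)*(-1/4771) = 3272*(-1/4771) = -3272/4771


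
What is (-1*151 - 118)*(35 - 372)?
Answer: 90653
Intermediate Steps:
(-1*151 - 118)*(35 - 372) = (-151 - 118)*(-337) = -269*(-337) = 90653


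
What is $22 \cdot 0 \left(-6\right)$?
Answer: $0$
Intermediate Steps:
$22 \cdot 0 \left(-6\right) = 0 \left(-6\right) = 0$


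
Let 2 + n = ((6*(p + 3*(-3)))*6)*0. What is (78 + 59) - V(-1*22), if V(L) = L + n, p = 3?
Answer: 161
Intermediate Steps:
n = -2 (n = -2 + ((6*(3 + 3*(-3)))*6)*0 = -2 + ((6*(3 - 9))*6)*0 = -2 + ((6*(-6))*6)*0 = -2 - 36*6*0 = -2 - 216*0 = -2 + 0 = -2)
V(L) = -2 + L (V(L) = L - 2 = -2 + L)
(78 + 59) - V(-1*22) = (78 + 59) - (-2 - 1*22) = 137 - (-2 - 22) = 137 - 1*(-24) = 137 + 24 = 161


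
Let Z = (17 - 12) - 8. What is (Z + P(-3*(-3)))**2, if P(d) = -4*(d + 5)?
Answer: 3481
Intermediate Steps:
Z = -3 (Z = 5 - 8 = -3)
P(d) = -20 - 4*d (P(d) = -4*(5 + d) = -20 - 4*d)
(Z + P(-3*(-3)))**2 = (-3 + (-20 - (-12)*(-3)))**2 = (-3 + (-20 - 4*9))**2 = (-3 + (-20 - 36))**2 = (-3 - 56)**2 = (-59)**2 = 3481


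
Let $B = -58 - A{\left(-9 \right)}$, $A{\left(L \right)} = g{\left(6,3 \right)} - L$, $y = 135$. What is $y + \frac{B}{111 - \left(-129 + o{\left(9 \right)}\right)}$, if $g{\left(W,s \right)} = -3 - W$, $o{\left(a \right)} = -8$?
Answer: $\frac{16711}{124} \approx 134.77$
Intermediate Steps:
$A{\left(L \right)} = -9 - L$ ($A{\left(L \right)} = \left(-3 - 6\right) - L = -9 - L$)
$B = -58$ ($B = -58 - \left(-9 - -9\right) = -58 - \left(-9 + 9\right) = -58 - 0 = -58 + 0 = -58$)
$y + \frac{B}{111 - \left(-129 + o{\left(9 \right)}\right)} = 135 - \frac{58}{111 + \left(129 - -8\right)} = 135 - \frac{58}{111 + \left(129 + 8\right)} = 135 - \frac{58}{111 + 137} = 135 - \frac{58}{248} = 135 - \frac{29}{124} = \frac{16711}{124}$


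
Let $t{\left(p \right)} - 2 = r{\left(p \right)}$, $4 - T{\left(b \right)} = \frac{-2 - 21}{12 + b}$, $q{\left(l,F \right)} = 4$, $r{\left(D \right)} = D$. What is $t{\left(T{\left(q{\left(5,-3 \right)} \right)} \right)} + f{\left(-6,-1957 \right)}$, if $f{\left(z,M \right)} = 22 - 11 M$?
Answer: $\frac{344903}{16} \approx 21556.0$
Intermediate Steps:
$T{\left(b \right)} = 4 + \frac{23}{12 + b}$ ($T{\left(b \right)} = 4 - \frac{-2 - 21}{12 + b} = 4 - - \frac{23}{12 + b} = 4 + \frac{23}{12 + b}$)
$t{\left(p \right)} = 2 + p$
$t{\left(T{\left(q{\left(5,-3 \right)} \right)} \right)} + f{\left(-6,-1957 \right)} = \left(2 + \frac{71 + 4 \cdot 4}{12 + 4}\right) + \left(22 - -21527\right) = \left(2 + \frac{71 + 16}{16}\right) + \left(22 + 21527\right) = \left(2 + \frac{1}{16} \cdot 87\right) + 21549 = \left(2 + \frac{87}{16}\right) + 21549 = \frac{119}{16} + 21549 = \frac{344903}{16}$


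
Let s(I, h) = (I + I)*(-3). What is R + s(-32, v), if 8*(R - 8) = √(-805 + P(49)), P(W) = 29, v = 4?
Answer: 200 + I*√194/4 ≈ 200.0 + 3.4821*I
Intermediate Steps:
s(I, h) = -6*I (s(I, h) = (2*I)*(-3) = -6*I)
R = 8 + I*√194/4 (R = 8 + √(-805 + 29)/8 = 8 + √(-776)/8 = 8 + (2*I*√194)/8 = 8 + I*√194/4 ≈ 8.0 + 3.4821*I)
R + s(-32, v) = (8 + I*√194/4) - 6*(-32) = (8 + I*√194/4) + 192 = 200 + I*√194/4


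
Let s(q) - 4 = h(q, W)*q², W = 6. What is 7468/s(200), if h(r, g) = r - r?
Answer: 1867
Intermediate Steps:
h(r, g) = 0
s(q) = 4 (s(q) = 4 + 0*q² = 4 + 0 = 4)
7468/s(200) = 7468/4 = 7468*(¼) = 1867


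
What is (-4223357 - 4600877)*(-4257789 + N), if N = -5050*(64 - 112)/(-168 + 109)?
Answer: 2218870855380534/59 ≈ 3.7608e+13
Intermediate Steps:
N = -242400/59 (N = -(-242400)/(-59) = -(-242400)*(-1)/59 = -5050*48/59 = -242400/59 ≈ -4108.5)
(-4223357 - 4600877)*(-4257789 + N) = (-4223357 - 4600877)*(-4257789 - 242400/59) = -8824234*(-251451951/59) = 2218870855380534/59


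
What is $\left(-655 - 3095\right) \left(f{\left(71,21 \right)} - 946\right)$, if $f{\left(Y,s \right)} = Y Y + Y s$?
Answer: $-20947500$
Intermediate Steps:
$f{\left(Y,s \right)} = Y^{2} + Y s$
$\left(-655 - 3095\right) \left(f{\left(71,21 \right)} - 946\right) = \left(-655 - 3095\right) \left(71 \left(71 + 21\right) - 946\right) = - 3750 \left(71 \cdot 92 - 946\right) = - 3750 \left(6532 - 946\right) = \left(-3750\right) 5586 = -20947500$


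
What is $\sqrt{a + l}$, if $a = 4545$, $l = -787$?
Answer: $\sqrt{3758} \approx 61.303$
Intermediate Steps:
$\sqrt{a + l} = \sqrt{4545 - 787} = \sqrt{3758}$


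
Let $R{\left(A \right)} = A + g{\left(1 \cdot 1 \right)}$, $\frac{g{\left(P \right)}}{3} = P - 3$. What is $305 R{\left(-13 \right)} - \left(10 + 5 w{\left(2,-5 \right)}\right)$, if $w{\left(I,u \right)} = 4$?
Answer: $-5825$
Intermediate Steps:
$g{\left(P \right)} = -9 + 3 P$ ($g{\left(P \right)} = 3 \left(P - 3\right) = 3 \left(-3 + P\right) = -9 + 3 P$)
$R{\left(A \right)} = -6 + A$ ($R{\left(A \right)} = A - \left(9 - 3 \cdot 1 \cdot 1\right) = A + \left(-9 + 3 \cdot 1\right) = A + \left(-9 + 3\right) = A - 6 = -6 + A$)
$305 R{\left(-13 \right)} - \left(10 + 5 w{\left(2,-5 \right)}\right) = 305 \left(-6 - 13\right) - 30 = 305 \left(-19\right) - 30 = -5795 - 30 = -5825$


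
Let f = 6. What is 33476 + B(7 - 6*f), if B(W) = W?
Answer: 33447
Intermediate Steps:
33476 + B(7 - 6*f) = 33476 + (7 - 6*6) = 33476 + (7 - 36) = 33476 - 29 = 33447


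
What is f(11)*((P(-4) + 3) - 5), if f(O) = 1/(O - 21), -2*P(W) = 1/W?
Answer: 3/16 ≈ 0.18750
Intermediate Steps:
P(W) = -1/(2*W)
f(O) = 1/(-21 + O)
f(11)*((P(-4) + 3) - 5) = ((-½/(-4) + 3) - 5)/(-21 + 11) = ((-½*(-¼) + 3) - 5)/(-10) = -((⅛ + 3) - 5)/10 = -(25/8 - 5)/10 = -⅒*(-15/8) = 3/16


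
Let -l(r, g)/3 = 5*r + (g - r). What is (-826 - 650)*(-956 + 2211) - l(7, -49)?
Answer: -1852443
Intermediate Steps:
l(r, g) = -12*r - 3*g (l(r, g) = -3*(5*r + (g - r)) = -3*(g + 4*r) = -12*r - 3*g)
(-826 - 650)*(-956 + 2211) - l(7, -49) = (-826 - 650)*(-956 + 2211) - (-12*7 - 3*(-49)) = -1476*1255 - (-84 + 147) = -1852380 - 1*63 = -1852380 - 63 = -1852443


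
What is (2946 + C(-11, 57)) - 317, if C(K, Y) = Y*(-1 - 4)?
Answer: 2344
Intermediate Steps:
C(K, Y) = -5*Y (C(K, Y) = Y*(-5) = -5*Y)
(2946 + C(-11, 57)) - 317 = (2946 - 5*57) - 317 = (2946 - 285) - 317 = 2661 - 317 = 2344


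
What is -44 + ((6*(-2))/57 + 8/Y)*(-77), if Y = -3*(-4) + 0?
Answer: -4510/57 ≈ -79.123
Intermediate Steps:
Y = 12 (Y = 12 + 0 = 12)
-44 + ((6*(-2))/57 + 8/Y)*(-77) = -44 + ((6*(-2))/57 + 8/12)*(-77) = -44 + (-12*1/57 + 8*(1/12))*(-77) = -44 + (-4/19 + 2/3)*(-77) = -44 + (26/57)*(-77) = -44 - 2002/57 = -4510/57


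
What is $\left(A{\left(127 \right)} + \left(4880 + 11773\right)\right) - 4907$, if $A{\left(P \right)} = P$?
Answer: $11873$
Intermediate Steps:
$\left(A{\left(127 \right)} + \left(4880 + 11773\right)\right) - 4907 = \left(127 + \left(4880 + 11773\right)\right) - 4907 = \left(127 + 16653\right) - 4907 = 16780 - 4907 = 11873$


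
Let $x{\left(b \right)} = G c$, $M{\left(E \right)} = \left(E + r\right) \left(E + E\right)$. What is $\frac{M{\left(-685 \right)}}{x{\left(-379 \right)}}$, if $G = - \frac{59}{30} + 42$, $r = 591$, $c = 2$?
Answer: $\frac{1931700}{1201} \approx 1608.4$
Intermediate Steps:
$G = \frac{1201}{30}$ ($G = \left(-59\right) \frac{1}{30} + 42 = - \frac{59}{30} + 42 = \frac{1201}{30} \approx 40.033$)
$M{\left(E \right)} = 2 E \left(591 + E\right)$ ($M{\left(E \right)} = \left(E + 591\right) \left(E + E\right) = \left(591 + E\right) 2 E = 2 E \left(591 + E\right)$)
$x{\left(b \right)} = \frac{1201}{15}$ ($x{\left(b \right)} = \frac{1201}{30} \cdot 2 = \frac{1201}{15}$)
$\frac{M{\left(-685 \right)}}{x{\left(-379 \right)}} = \frac{2 \left(-685\right) \left(591 - 685\right)}{\frac{1201}{15}} = 2 \left(-685\right) \left(-94\right) \frac{15}{1201} = 128780 \cdot \frac{15}{1201} = \frac{1931700}{1201}$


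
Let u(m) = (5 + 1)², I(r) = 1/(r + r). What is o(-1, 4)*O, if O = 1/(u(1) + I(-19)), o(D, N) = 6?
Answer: 228/1367 ≈ 0.16679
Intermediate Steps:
I(r) = 1/(2*r)
u(m) = 36 (u(m) = 6² = 36)
O = 38/1367 (O = 1/(36 + (½)/(-19)) = 1/(36 + (½)*(-1/19)) = 1/(36 - 1/38) = 1/(1367/38) = 38/1367 ≈ 0.027798)
o(-1, 4)*O = 6*(38/1367) = 228/1367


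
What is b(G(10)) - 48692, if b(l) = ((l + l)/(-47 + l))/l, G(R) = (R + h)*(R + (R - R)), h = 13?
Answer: -8910634/183 ≈ -48692.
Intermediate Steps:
G(R) = R*(13 + R) (G(R) = (R + 13)*(R + (R - R)) = (13 + R)*(R + 0) = (13 + R)*R = R*(13 + R))
b(l) = 2/(-47 + l) (b(l) = ((2*l)/(-47 + l))/l = (2*l/(-47 + l))/l = 2/(-47 + l))
b(G(10)) - 48692 = 2/(-47 + 10*(13 + 10)) - 48692 = 2/(-47 + 10*23) - 48692 = 2/(-47 + 230) - 48692 = 2/183 - 48692 = -8910634/183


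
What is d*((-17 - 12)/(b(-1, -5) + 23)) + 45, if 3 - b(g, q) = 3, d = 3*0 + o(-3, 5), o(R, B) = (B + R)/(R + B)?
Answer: 1006/23 ≈ 43.739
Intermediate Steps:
o(R, B) = 1 (o(R, B) = (B + R)/(B + R) = 1)
d = 1 (d = 3*0 + 1 = 0 + 1 = 1)
b(g, q) = 0 (b(g, q) = 3 - 1*3 = 3 - 3 = 0)
d*((-17 - 12)/(b(-1, -5) + 23)) + 45 = 1*((-17 - 12)/(0 + 23)) + 45 = 1*(-29/23) + 45 = -29/23 + 45 = 1006/23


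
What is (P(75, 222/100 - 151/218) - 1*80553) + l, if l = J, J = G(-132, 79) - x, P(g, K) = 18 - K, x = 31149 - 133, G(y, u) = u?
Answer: -303765362/2725 ≈ -1.1147e+5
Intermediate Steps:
x = 31016
J = -30937 (J = 79 - 1*31016 = 79 - 31016 = -30937)
l = -30937
(P(75, 222/100 - 151/218) - 1*80553) + l = ((18 - (222/100 - 151/218)) - 1*80553) - 30937 = ((18 - (222*(1/100) - 151*1/218)) - 80553) - 30937 = ((18 - (111/50 - 151/218)) - 80553) - 30937 = ((18 - 1*4162/2725) - 80553) - 30937 = ((18 - 4162/2725) - 80553) - 30937 = (44888/2725 - 80553) - 30937 = -219462037/2725 - 30937 = -303765362/2725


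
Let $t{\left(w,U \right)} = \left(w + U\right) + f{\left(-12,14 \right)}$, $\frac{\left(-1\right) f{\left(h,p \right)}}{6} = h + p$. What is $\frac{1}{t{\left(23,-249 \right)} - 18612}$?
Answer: $- \frac{1}{18850} \approx -5.305 \cdot 10^{-5}$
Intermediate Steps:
$f{\left(h,p \right)} = - 6 h - 6 p$ ($f{\left(h,p \right)} = - 6 \left(h + p\right) = - 6 h - 6 p$)
$t{\left(w,U \right)} = -12 + U + w$ ($t{\left(w,U \right)} = \left(w + U\right) - 12 = \left(U + w\right) + \left(72 - 84\right) = \left(U + w\right) - 12 = -12 + U + w$)
$\frac{1}{t{\left(23,-249 \right)} - 18612} = \frac{1}{\left(-12 - 249 + 23\right) - 18612} = \frac{1}{-238 - 18612} = \frac{1}{-18850} = - \frac{1}{18850}$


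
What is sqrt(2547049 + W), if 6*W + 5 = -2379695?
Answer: sqrt(19353891)/3 ≈ 1466.4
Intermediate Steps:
W = -1189850/3 (W = -5/6 + (1/6)*(-2379695) = -5/6 - 2379695/6 = -1189850/3 ≈ -3.9662e+5)
sqrt(2547049 + W) = sqrt(2547049 - 1189850/3) = sqrt(6451297/3) = sqrt(19353891)/3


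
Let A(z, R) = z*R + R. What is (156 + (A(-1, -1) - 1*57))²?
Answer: 9801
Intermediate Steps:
A(z, R) = R + R*z (A(z, R) = R*z + R = R + R*z)
(156 + (A(-1, -1) - 1*57))² = (156 + (-(1 - 1) - 1*57))² = (156 + (-1*0 - 57))² = (156 + (0 - 57))² = (156 - 57)² = 99² = 9801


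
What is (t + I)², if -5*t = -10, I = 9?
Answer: 121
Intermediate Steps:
t = 2 (t = -⅕*(-10) = 2)
(t + I)² = (2 + 9)² = 11² = 121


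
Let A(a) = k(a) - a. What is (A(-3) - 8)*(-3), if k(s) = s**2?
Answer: -12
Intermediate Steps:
A(a) = a**2 - a
(A(-3) - 8)*(-3) = (-3*(-1 - 3) - 8)*(-3) = (-3*(-4) - 8)*(-3) = (12 - 8)*(-3) = 4*(-3) = -12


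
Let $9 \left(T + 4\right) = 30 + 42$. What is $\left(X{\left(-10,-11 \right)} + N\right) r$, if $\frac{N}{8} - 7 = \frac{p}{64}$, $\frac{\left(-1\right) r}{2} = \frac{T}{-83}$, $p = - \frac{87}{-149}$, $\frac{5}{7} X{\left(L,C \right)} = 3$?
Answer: $\frac{359227}{61835} \approx 5.8094$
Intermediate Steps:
$X{\left(L,C \right)} = \frac{21}{5}$ ($X{\left(L,C \right)} = \frac{7}{5} \cdot 3 = \frac{21}{5}$)
$p = \frac{87}{149}$ ($p = \left(-87\right) \left(- \frac{1}{149}\right) = \frac{87}{149} \approx 0.58389$)
$T = 4$ ($T = -4 + \frac{30 + 42}{9} = -4 + \frac{1}{9} \cdot 72 = -4 + 8 = 4$)
$r = \frac{8}{83}$ ($r = - 2 \frac{4}{-83} = - 2 \cdot 4 \left(- \frac{1}{83}\right) = \left(-2\right) \left(- \frac{4}{83}\right) = \frac{8}{83} \approx 0.096385$)
$N = \frac{66839}{1192}$ ($N = 56 + 8 \frac{87}{149 \cdot 64} = 56 + 8 \cdot \frac{87}{149} \cdot \frac{1}{64} = 56 + 8 \cdot \frac{87}{9536} = 56 + \frac{87}{1192} = \frac{66839}{1192} \approx 56.073$)
$\left(X{\left(-10,-11 \right)} + N\right) r = \left(\frac{21}{5} + \frac{66839}{1192}\right) \frac{8}{83} = \frac{359227}{5960} \cdot \frac{8}{83} = \frac{359227}{61835}$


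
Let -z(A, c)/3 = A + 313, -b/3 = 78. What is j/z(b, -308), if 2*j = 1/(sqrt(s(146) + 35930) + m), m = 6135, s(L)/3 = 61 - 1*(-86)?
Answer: -2045/5941092932 + sqrt(36371)/17823278796 ≈ -3.3351e-7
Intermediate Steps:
b = -234 (b = -3*78 = -234)
s(L) = 441 (s(L) = 3*(61 - 1*(-86)) = 3*(61 + 86) = 3*147 = 441)
z(A, c) = -939 - 3*A (z(A, c) = -3*(A + 313) = -3*(313 + A) = -939 - 3*A)
j = 1/(2*(6135 + sqrt(36371))) (j = 1/(2*(sqrt(441 + 35930) + 6135)) = 1/(2*(sqrt(36371) + 6135)) = 1/(2*(6135 + sqrt(36371))) ≈ 7.9043e-5)
j/z(b, -308) = (6135/75203708 - sqrt(36371)/75203708)/(-939 - 3*(-234)) = (6135/75203708 - sqrt(36371)/75203708)/(-939 + 702) = (6135/75203708 - sqrt(36371)/75203708)/(-237) = (6135/75203708 - sqrt(36371)/75203708)*(-1/237) = -2045/5941092932 + sqrt(36371)/17823278796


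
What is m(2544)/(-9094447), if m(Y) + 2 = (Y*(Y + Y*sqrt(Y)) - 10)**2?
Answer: -106599756842265698/9094447 - 335087126949888*sqrt(159)/9094447 ≈ -1.2186e+10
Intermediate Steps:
m(Y) = -2 + (-10 + Y*(Y + Y**(3/2)))**2 (m(Y) = -2 + (Y*(Y + Y*sqrt(Y)) - 10)**2 = -2 + (Y*(Y + Y**(3/2)) - 10)**2 = -2 + (-10 + Y*(Y + Y**(3/2)))**2)
m(2544)/(-9094447) = (-2 + (-10 + 2544**2 + 2544**(5/2))**2)/(-9094447) = (-2 + (-10 + 6471936 + 25887744*sqrt(159))**2)*(-1/9094447) = (-2 + (6471926 + 25887744*sqrt(159))**2)*(-1/9094447) = 2/9094447 - (6471926 + 25887744*sqrt(159))**2/9094447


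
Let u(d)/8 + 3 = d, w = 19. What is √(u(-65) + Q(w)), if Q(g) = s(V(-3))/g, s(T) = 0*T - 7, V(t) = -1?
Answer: I*√196517/19 ≈ 23.332*I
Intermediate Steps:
s(T) = -7 (s(T) = 0 - 7 = -7)
Q(g) = -7/g
u(d) = -24 + 8*d
√(u(-65) + Q(w)) = √((-24 + 8*(-65)) - 7/19) = √((-24 - 520) - 7*1/19) = √(-544 - 7/19) = √(-10343/19) = I*√196517/19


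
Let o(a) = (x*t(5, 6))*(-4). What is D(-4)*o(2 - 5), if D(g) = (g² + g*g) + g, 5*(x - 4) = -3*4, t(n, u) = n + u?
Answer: -9856/5 ≈ -1971.2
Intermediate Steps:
x = 8/5 (x = 4 + (-3*4)/5 = 4 + (⅕)*(-12) = 4 - 12/5 = 8/5 ≈ 1.6000)
D(g) = g + 2*g² (D(g) = (g² + g²) + g = 2*g² + g = g + 2*g²)
o(a) = -352/5 (o(a) = (8*(5 + 6)/5)*(-4) = ((8/5)*11)*(-4) = (88/5)*(-4) = -352/5)
D(-4)*o(2 - 5) = -4*(1 + 2*(-4))*(-352/5) = -4*(1 - 8)*(-352/5) = -4*(-7)*(-352/5) = 28*(-352/5) = -9856/5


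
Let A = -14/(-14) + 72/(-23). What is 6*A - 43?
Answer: -1283/23 ≈ -55.783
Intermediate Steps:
A = -49/23 (A = -14*(-1/14) + 72*(-1/23) = 1 - 72/23 = -49/23 ≈ -2.1304)
6*A - 43 = 6*(-49/23) - 43 = -294/23 - 43 = -1283/23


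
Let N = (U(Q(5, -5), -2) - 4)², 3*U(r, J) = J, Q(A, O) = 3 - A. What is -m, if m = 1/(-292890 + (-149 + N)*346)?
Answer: 9/3032180 ≈ 2.9682e-6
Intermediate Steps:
U(r, J) = J/3
N = 196/9 (N = ((⅓)*(-2) - 4)² = (-⅔ - 4)² = (-14/3)² = 196/9 ≈ 21.778)
m = -9/3032180 (m = 1/(-292890 + (-149 + 196/9)*346) = 1/(-292890 - 1145/9*346) = 1/(-292890 - 396170/9) = 1/(-3032180/9) = -9/3032180 ≈ -2.9682e-6)
-m = -1*(-9/3032180) = 9/3032180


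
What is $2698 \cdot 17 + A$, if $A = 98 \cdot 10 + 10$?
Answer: $46856$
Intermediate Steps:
$A = 990$ ($A = 980 + 10 = 990$)
$2698 \cdot 17 + A = 2698 \cdot 17 + 990 = 45866 + 990 = 46856$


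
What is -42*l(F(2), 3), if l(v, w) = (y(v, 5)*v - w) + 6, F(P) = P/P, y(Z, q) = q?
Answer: -336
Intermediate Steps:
F(P) = 1
l(v, w) = 6 - w + 5*v (l(v, w) = (5*v - w) + 6 = (-w + 5*v) + 6 = 6 - w + 5*v)
-42*l(F(2), 3) = -42*(6 - 1*3 + 5*1) = -42*(6 - 3 + 5) = -42*8 = -336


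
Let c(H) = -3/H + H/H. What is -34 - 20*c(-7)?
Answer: -438/7 ≈ -62.571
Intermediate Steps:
c(H) = 1 - 3/H (c(H) = -3/H + 1 = 1 - 3/H)
-34 - 20*c(-7) = -34 - 20*(-3 - 7)/(-7) = -34 - (-20)*(-10)/7 = -34 - 20*10/7 = -34 - 200/7 = -438/7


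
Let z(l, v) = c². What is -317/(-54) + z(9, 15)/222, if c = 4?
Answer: 11873/1998 ≈ 5.9424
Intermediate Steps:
z(l, v) = 16 (z(l, v) = 4² = 16)
-317/(-54) + z(9, 15)/222 = -317/(-54) + 16/222 = -317*(-1/54) + 16*(1/222) = 317/54 + 8/111 = 11873/1998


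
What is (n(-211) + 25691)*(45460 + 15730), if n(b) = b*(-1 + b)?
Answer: 4309183370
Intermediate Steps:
(n(-211) + 25691)*(45460 + 15730) = (-211*(-1 - 211) + 25691)*(45460 + 15730) = (-211*(-212) + 25691)*61190 = (44732 + 25691)*61190 = 70423*61190 = 4309183370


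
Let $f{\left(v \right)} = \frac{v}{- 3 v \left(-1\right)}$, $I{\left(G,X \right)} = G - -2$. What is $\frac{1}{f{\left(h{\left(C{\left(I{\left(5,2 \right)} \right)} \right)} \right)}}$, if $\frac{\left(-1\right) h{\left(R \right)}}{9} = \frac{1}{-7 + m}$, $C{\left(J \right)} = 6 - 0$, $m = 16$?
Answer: $3$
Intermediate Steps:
$I{\left(G,X \right)} = 2 + G$ ($I{\left(G,X \right)} = G + 2 = 2 + G$)
$C{\left(J \right)} = 6$ ($C{\left(J \right)} = 6 + 0 = 6$)
$h{\left(R \right)} = -1$ ($h{\left(R \right)} = - \frac{9}{-7 + 16} = - \frac{9}{9} = \left(-9\right) \frac{1}{9} = -1$)
$f{\left(v \right)} = \frac{1}{3}$ ($f{\left(v \right)} = \frac{v}{3 v} = v \frac{1}{3 v} = \frac{1}{3}$)
$\frac{1}{f{\left(h{\left(C{\left(I{\left(5,2 \right)} \right)} \right)} \right)}} = \frac{1}{\frac{1}{3}} = 3$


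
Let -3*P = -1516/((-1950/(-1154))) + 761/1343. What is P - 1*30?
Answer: 1056174851/3928275 ≈ 268.86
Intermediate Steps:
P = 1174023101/3928275 (P = -(-1516/((-1950/(-1154))) + 761/1343)/3 = -(-1516/((-1950*(-1/1154))) + 761*(1/1343))/3 = -(-1516/975/577 + 761/1343)/3 = -(-1516*577/975 + 761/1343)/3 = -(-874732/975 + 761/1343)/3 = -⅓*(-1174023101/1309425) = 1174023101/3928275 ≈ 298.86)
P - 1*30 = 1174023101/3928275 - 1*30 = 1174023101/3928275 - 30 = 1056174851/3928275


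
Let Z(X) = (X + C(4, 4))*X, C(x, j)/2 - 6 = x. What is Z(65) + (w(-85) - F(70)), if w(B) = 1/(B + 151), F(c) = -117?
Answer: 372373/66 ≈ 5642.0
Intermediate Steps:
C(x, j) = 12 + 2*x
Z(X) = X*(20 + X) (Z(X) = (X + (12 + 2*4))*X = (X + (12 + 8))*X = (X + 20)*X = (20 + X)*X = X*(20 + X))
w(B) = 1/(151 + B)
Z(65) + (w(-85) - F(70)) = 65*(20 + 65) + (1/(151 - 85) - 1*(-117)) = 65*85 + (1/66 + 117) = 5525 + (1/66 + 117) = 5525 + 7723/66 = 372373/66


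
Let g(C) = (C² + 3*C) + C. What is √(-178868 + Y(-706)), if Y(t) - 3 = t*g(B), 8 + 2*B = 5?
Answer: I*√704870/2 ≈ 419.78*I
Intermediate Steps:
B = -3/2 (B = -4 + (½)*5 = -4 + 5/2 = -3/2 ≈ -1.5000)
g(C) = C² + 4*C
Y(t) = 3 - 15*t/4 (Y(t) = 3 + t*(-3*(4 - 3/2)/2) = 3 + t*(-3/2*5/2) = 3 + t*(-15/4) = 3 - 15*t/4)
√(-178868 + Y(-706)) = √(-178868 + (3 - 15/4*(-706))) = √(-178868 + (3 + 5295/2)) = √(-178868 + 5301/2) = √(-352435/2) = I*√704870/2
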